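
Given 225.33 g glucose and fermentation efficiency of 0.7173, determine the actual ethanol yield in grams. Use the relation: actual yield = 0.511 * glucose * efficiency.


Actual ethanol: m = 0.511 * 225.33 * 0.7173
m = 82.5925 g

82.5925 g


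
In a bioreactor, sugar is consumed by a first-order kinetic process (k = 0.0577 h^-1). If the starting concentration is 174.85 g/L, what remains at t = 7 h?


S = S0 * exp(-k * t)
S = 174.85 * exp(-0.0577 * 7)
S = 116.7492 g/L

116.7492 g/L


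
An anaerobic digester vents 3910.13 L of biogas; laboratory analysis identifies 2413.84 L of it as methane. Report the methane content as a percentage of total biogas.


CH4% = V_CH4 / V_total * 100
= 2413.84 / 3910.13 * 100
= 61.7330%

61.7330%


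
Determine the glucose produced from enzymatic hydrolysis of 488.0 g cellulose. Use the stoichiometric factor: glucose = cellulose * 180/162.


glucose = cellulose * 180/162
= 488.0 * 180/162
= 542.2222 g

542.2222 g


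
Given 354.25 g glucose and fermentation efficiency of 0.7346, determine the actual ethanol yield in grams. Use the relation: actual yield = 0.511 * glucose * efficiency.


Actual ethanol: m = 0.511 * 354.25 * 0.7346
m = 132.9786 g

132.9786 g


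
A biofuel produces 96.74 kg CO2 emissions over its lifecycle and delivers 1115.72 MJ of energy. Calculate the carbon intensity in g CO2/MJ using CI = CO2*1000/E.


CI = CO2 * 1000 / E
= 96.74 * 1000 / 1115.72
= 86.7063 g CO2/MJ

86.7063 g CO2/MJ


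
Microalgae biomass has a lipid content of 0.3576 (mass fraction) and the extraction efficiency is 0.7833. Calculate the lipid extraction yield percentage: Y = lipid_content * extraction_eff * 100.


Y = lipid_content * extraction_eff * 100
= 0.3576 * 0.7833 * 100
= 28.0108%

28.0108%


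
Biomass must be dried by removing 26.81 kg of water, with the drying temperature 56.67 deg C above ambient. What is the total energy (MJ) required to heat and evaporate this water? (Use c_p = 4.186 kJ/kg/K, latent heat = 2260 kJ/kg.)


E = m_water * (4.186 * dT + 2260) / 1000
= 26.81 * (4.186 * 56.67 + 2260) / 1000
= 66.9505 MJ

66.9505 MJ


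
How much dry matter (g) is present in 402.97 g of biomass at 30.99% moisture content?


Wd = Ww * (1 - MC/100)
= 402.97 * (1 - 30.99/100)
= 278.0896 g

278.0896 g


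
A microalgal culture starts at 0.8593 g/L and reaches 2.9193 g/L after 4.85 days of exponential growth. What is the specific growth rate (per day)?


mu = ln(X2/X1) / dt
= ln(2.9193/0.8593) / 4.85
= 0.2522 per day

0.2522 per day


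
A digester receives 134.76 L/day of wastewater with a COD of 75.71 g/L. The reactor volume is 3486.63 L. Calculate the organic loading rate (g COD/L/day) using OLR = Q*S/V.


OLR = Q * S / V
= 134.76 * 75.71 / 3486.63
= 2.9262 g/L/day

2.9262 g/L/day


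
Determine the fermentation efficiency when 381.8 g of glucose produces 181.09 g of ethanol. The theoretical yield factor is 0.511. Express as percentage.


Fermentation efficiency = (actual / (0.511 * glucose)) * 100
= (181.09 / (0.511 * 381.8)) * 100
= 92.8192%

92.8192%


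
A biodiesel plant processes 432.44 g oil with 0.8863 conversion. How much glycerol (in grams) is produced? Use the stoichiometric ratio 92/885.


glycerol = oil * conv * (92/885)
= 432.44 * 0.8863 * 92 / 885
= 39.8429 g

39.8429 g


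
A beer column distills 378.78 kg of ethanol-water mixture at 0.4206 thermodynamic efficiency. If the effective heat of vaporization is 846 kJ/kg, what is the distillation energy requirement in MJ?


E = m * 846 / (eta * 1000)
= 378.78 * 846 / (0.4206 * 1000)
= 761.8827 MJ

761.8827 MJ


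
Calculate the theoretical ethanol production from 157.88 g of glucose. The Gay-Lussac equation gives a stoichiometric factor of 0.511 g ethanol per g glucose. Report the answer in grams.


Theoretical ethanol yield: m_EtOH = 0.511 * m_glucose
m_EtOH = 0.511 * 157.88 = 80.6767 g

80.6767 g


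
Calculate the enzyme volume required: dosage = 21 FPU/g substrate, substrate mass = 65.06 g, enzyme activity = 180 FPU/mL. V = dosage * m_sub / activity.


V = dosage * m_sub / activity
V = 21 * 65.06 / 180
V = 7.5903 mL

7.5903 mL


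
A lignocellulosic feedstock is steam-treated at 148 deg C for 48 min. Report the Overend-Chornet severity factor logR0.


logR0 = log10(t * exp((T - 100) / 14.75))
= log10(48 * exp((148 - 100) / 14.75))
= 3.0945

3.0945


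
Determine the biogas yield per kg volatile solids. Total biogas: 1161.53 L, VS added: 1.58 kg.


Y = V / VS
= 1161.53 / 1.58
= 735.1456 L/kg VS

735.1456 L/kg VS


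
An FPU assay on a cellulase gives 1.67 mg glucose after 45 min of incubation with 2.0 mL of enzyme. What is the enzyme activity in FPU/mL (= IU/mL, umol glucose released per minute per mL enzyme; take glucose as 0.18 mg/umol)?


Activity = glucose_mg / (0.18 mg/umol * V_mL * t_min)
= 1.67 / (0.18 * 2.0 * 45)
= 0.1031 FPU/mL

0.1031 FPU/mL


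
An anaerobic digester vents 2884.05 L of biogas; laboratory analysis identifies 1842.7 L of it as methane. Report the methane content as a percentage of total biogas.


CH4% = V_CH4 / V_total * 100
= 1842.7 / 2884.05 * 100
= 63.8928%

63.8928%


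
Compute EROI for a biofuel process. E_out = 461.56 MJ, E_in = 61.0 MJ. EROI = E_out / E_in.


EROI = E_out / E_in
= 461.56 / 61.0
= 7.5666

7.5666


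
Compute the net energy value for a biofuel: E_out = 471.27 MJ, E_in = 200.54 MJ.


NEV = E_out - E_in
= 471.27 - 200.54
= 270.7300 MJ

270.7300 MJ


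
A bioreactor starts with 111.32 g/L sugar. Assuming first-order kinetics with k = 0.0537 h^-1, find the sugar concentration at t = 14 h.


S = S0 * exp(-k * t)
S = 111.32 * exp(-0.0537 * 14)
S = 52.4893 g/L

52.4893 g/L


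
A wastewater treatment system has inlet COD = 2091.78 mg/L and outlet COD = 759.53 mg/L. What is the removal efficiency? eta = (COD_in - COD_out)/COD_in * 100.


eta = (COD_in - COD_out) / COD_in * 100
= (2091.78 - 759.53) / 2091.78 * 100
= 63.6898%

63.6898%


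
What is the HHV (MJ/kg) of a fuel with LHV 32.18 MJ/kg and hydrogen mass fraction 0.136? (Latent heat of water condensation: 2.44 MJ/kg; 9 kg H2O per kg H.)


HHV = LHV + H_frac * 9 * 2.44
= 32.18 + 0.136 * 9 * 2.44
= 35.1666 MJ/kg

35.1666 MJ/kg


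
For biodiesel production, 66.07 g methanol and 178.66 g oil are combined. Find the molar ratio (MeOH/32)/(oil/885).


Molar ratio = n_MeOH / n_oil = (MeOH/32) / (oil/885) = (MeOH * 885) / (32 * oil)
= (66.07 * 885) / (32 * 178.66)
= 10.2275

10.2275


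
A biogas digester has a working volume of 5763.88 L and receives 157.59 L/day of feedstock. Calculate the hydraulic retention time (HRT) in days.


HRT = V / Q
= 5763.88 / 157.59
= 36.5752 days

36.5752 days


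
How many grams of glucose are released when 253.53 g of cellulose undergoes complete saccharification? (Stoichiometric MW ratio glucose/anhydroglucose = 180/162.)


glucose = cellulose * 180/162
= 253.53 * 180/162
= 281.7000 g

281.7000 g


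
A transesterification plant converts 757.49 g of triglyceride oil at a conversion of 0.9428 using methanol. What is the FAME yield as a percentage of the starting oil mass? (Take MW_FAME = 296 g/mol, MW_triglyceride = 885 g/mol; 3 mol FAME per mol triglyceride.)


m_FAME = oil * conv * (3 * 296 / 885) = oil * conv * (888/885)
= 757.49 * 0.9428 * 888 / 885
= 716.5825 g
Y = m_FAME / oil * 100 = conv * (888/885) * 100
= 0.9428 * 888 / 885 * 100
= 94.60%

94.60%


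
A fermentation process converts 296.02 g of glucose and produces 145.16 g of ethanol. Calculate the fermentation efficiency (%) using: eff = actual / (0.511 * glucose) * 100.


Fermentation efficiency = (actual / (0.511 * glucose)) * 100
= (145.16 / (0.511 * 296.02)) * 100
= 95.9633%

95.9633%


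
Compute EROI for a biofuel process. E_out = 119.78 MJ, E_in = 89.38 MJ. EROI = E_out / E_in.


EROI = E_out / E_in
= 119.78 / 89.38
= 1.3401

1.3401


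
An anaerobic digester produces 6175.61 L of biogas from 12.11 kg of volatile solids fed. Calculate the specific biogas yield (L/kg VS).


Y = V / VS
= 6175.61 / 12.11
= 509.9595 L/kg VS

509.9595 L/kg VS


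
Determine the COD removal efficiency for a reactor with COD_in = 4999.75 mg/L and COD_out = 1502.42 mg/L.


eta = (COD_in - COD_out) / COD_in * 100
= (4999.75 - 1502.42) / 4999.75 * 100
= 69.9501%

69.9501%


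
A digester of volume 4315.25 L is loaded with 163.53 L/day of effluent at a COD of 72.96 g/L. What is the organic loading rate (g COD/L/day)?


OLR = Q * S / V
= 163.53 * 72.96 / 4315.25
= 2.7649 g/L/day

2.7649 g/L/day


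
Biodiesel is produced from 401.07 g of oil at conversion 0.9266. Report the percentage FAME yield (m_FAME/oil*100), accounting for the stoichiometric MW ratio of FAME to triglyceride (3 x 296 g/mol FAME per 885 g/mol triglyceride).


m_FAME = oil * conv * (3 * 296 / 885) = oil * conv * (888/885)
= 401.07 * 0.9266 * 888 / 885
= 372.8912 g
Y = m_FAME / oil * 100 = conv * (888/885) * 100
= 0.9266 * 888 / 885 * 100
= 92.97%

92.97%


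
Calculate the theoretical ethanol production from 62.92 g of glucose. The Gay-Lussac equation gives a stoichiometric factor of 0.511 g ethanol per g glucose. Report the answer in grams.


Theoretical ethanol yield: m_EtOH = 0.511 * m_glucose
m_EtOH = 0.511 * 62.92 = 32.1521 g

32.1521 g


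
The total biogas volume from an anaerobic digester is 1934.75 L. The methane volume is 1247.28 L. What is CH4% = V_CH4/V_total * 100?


CH4% = V_CH4 / V_total * 100
= 1247.28 / 1934.75 * 100
= 64.4672%

64.4672%


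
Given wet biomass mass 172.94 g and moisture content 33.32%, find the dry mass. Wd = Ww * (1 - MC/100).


Wd = Ww * (1 - MC/100)
= 172.94 * (1 - 33.32/100)
= 115.3164 g

115.3164 g


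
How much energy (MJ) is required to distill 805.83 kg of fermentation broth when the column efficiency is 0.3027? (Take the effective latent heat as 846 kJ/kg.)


E = m * 846 / (eta * 1000)
= 805.83 * 846 / (0.3027 * 1000)
= 2252.1711 MJ

2252.1711 MJ


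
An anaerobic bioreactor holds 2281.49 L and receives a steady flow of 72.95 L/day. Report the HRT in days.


HRT = V / Q
= 2281.49 / 72.95
= 31.2747 days

31.2747 days


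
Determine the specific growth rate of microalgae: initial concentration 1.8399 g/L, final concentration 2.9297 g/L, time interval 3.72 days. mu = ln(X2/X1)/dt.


mu = ln(X2/X1) / dt
= ln(2.9297/1.8399) / 3.72
= 0.1251 per day

0.1251 per day


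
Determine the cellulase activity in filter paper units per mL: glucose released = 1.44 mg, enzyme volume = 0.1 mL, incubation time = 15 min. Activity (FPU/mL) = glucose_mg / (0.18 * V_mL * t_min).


Activity = glucose_mg / (0.18 mg/umol * V_mL * t_min)
= 1.44 / (0.18 * 0.1 * 15)
= 5.3333 FPU/mL

5.3333 FPU/mL


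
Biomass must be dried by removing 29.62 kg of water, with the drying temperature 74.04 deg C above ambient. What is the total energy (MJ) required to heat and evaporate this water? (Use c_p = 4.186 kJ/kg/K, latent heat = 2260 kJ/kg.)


E = m_water * (4.186 * dT + 2260) / 1000
= 29.62 * (4.186 * 74.04 + 2260) / 1000
= 76.1214 MJ

76.1214 MJ


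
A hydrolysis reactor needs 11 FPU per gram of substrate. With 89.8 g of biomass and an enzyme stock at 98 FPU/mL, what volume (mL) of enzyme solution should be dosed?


V = dosage * m_sub / activity
V = 11 * 89.8 / 98
V = 10.0796 mL

10.0796 mL


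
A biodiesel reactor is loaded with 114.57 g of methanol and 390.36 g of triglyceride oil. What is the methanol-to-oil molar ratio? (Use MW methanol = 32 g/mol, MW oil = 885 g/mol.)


Molar ratio = n_MeOH / n_oil = (MeOH/32) / (oil/885) = (MeOH * 885) / (32 * oil)
= (114.57 * 885) / (32 * 390.36)
= 8.1171

8.1171


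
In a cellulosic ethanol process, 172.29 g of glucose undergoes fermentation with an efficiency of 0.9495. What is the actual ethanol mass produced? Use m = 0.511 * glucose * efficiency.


Actual ethanol: m = 0.511 * 172.29 * 0.9495
m = 83.5942 g

83.5942 g


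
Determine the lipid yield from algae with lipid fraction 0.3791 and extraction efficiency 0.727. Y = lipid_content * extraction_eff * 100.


Y = lipid_content * extraction_eff * 100
= 0.3791 * 0.727 * 100
= 27.5606%

27.5606%


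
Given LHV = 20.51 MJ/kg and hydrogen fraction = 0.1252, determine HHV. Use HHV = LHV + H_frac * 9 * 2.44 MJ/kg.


HHV = LHV + H_frac * 9 * 2.44
= 20.51 + 0.1252 * 9 * 2.44
= 23.2594 MJ/kg

23.2594 MJ/kg


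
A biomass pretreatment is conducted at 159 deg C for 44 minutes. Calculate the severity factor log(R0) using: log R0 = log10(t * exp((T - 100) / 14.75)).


logR0 = log10(t * exp((T - 100) / 14.75))
= log10(44 * exp((159 - 100) / 14.75))
= 3.3806

3.3806


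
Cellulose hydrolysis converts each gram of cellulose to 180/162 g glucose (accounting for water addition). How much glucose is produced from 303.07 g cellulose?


glucose = cellulose * 180/162
= 303.07 * 180/162
= 336.7444 g

336.7444 g


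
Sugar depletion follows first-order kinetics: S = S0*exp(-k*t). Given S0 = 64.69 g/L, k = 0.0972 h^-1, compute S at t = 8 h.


S = S0 * exp(-k * t)
S = 64.69 * exp(-0.0972 * 8)
S = 29.7255 g/L

29.7255 g/L


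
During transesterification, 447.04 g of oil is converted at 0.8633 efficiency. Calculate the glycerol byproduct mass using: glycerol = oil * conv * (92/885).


glycerol = oil * conv * (92/885)
= 447.04 * 0.8633 * 92 / 885
= 40.1192 g

40.1192 g


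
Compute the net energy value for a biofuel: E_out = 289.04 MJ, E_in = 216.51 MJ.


NEV = E_out - E_in
= 289.04 - 216.51
= 72.5300 MJ

72.5300 MJ


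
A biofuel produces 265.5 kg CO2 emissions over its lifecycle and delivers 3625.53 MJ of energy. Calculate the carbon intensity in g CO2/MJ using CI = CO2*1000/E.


CI = CO2 * 1000 / E
= 265.5 * 1000 / 3625.53
= 73.2307 g CO2/MJ

73.2307 g CO2/MJ


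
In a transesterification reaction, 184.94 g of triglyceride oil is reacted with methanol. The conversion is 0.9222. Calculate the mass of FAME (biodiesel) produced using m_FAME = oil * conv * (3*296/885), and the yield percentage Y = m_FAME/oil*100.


m_FAME = oil * conv * (3 * 296 / 885) = oil * conv * (888/885)
= 184.94 * 0.9222 * 888 / 885
= 171.1298 g
Y = m_FAME / oil * 100 = conv * (888/885) * 100
= 0.9222 * 888 / 885 * 100
= 92.53%

171.1298 g FAME; Y = 92.53%


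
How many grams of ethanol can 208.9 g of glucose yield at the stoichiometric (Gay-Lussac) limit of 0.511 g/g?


Theoretical ethanol yield: m_EtOH = 0.511 * m_glucose
m_EtOH = 0.511 * 208.9 = 106.7479 g

106.7479 g


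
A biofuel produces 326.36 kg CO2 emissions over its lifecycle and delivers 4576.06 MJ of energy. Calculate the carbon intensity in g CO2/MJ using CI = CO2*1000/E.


CI = CO2 * 1000 / E
= 326.36 * 1000 / 4576.06
= 71.3190 g CO2/MJ

71.3190 g CO2/MJ


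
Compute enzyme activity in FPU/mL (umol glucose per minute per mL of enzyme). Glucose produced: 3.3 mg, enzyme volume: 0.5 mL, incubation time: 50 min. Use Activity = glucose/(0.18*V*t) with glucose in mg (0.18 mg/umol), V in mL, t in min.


Activity = glucose_mg / (0.18 mg/umol * V_mL * t_min)
= 3.3 / (0.18 * 0.5 * 50)
= 0.7333 FPU/mL

0.7333 FPU/mL


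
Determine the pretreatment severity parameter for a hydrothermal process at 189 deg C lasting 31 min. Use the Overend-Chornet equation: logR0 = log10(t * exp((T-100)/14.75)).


logR0 = log10(t * exp((T - 100) / 14.75))
= log10(31 * exp((189 - 100) / 14.75))
= 4.1119

4.1119


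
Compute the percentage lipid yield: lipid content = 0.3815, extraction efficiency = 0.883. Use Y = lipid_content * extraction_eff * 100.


Y = lipid_content * extraction_eff * 100
= 0.3815 * 0.883 * 100
= 33.6865%

33.6865%


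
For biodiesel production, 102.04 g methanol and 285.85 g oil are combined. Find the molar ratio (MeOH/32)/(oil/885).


Molar ratio = n_MeOH / n_oil = (MeOH/32) / (oil/885) = (MeOH * 885) / (32 * oil)
= (102.04 * 885) / (32 * 285.85)
= 9.8725

9.8725


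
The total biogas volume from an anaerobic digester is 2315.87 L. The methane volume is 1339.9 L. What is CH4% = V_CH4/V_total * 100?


CH4% = V_CH4 / V_total * 100
= 1339.9 / 2315.87 * 100
= 57.8573%

57.8573%


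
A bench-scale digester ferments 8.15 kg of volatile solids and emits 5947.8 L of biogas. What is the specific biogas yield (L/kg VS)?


Y = V / VS
= 5947.8 / 8.15
= 729.7914 L/kg VS

729.7914 L/kg VS


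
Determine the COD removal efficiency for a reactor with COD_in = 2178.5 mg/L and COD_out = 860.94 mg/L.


eta = (COD_in - COD_out) / COD_in * 100
= (2178.5 - 860.94) / 2178.5 * 100
= 60.4801%

60.4801%


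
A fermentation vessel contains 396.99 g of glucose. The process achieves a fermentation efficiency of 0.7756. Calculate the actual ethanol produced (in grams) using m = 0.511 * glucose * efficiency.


Actual ethanol: m = 0.511 * 396.99 * 0.7756
m = 157.3397 g

157.3397 g


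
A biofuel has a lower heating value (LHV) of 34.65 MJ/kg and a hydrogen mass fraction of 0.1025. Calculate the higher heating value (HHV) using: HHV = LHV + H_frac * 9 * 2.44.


HHV = LHV + H_frac * 9 * 2.44
= 34.65 + 0.1025 * 9 * 2.44
= 36.9009 MJ/kg

36.9009 MJ/kg


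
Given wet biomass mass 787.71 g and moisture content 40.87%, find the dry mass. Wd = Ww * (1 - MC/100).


Wd = Ww * (1 - MC/100)
= 787.71 * (1 - 40.87/100)
= 465.7729 g

465.7729 g


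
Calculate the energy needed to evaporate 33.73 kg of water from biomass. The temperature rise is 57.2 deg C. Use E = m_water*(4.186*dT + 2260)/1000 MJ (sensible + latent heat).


E = m_water * (4.186 * dT + 2260) / 1000
= 33.73 * (4.186 * 57.2 + 2260) / 1000
= 84.3061 MJ

84.3061 MJ


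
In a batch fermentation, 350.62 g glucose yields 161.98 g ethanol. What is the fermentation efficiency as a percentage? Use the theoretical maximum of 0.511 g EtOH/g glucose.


Fermentation efficiency = (actual / (0.511 * glucose)) * 100
= (161.98 / (0.511 * 350.62)) * 100
= 90.4074%

90.4074%


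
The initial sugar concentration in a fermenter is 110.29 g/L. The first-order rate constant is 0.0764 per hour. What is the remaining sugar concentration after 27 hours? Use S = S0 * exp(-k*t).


S = S0 * exp(-k * t)
S = 110.29 * exp(-0.0764 * 27)
S = 14.0176 g/L

14.0176 g/L


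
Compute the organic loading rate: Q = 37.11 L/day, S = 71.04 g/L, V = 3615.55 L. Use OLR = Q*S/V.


OLR = Q * S / V
= 37.11 * 71.04 / 3615.55
= 0.7292 g/L/day

0.7292 g/L/day


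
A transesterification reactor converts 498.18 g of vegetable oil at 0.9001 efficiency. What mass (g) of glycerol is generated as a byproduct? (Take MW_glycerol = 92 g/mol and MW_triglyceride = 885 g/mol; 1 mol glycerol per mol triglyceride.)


glycerol = oil * conv * (92/885)
= 498.18 * 0.9001 * 92 / 885
= 46.6146 g

46.6146 g


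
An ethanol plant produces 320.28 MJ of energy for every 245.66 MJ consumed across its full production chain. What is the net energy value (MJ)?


NEV = E_out - E_in
= 320.28 - 245.66
= 74.6200 MJ

74.6200 MJ


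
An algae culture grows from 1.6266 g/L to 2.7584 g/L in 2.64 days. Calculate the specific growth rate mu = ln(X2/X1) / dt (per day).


mu = ln(X2/X1) / dt
= ln(2.7584/1.6266) / 2.64
= 0.2001 per day

0.2001 per day


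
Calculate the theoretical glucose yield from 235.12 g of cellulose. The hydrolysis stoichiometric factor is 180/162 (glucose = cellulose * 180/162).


glucose = cellulose * 180/162
= 235.12 * 180/162
= 261.2444 g

261.2444 g


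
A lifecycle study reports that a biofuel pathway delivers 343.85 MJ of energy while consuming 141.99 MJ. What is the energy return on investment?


EROI = E_out / E_in
= 343.85 / 141.99
= 2.4216

2.4216


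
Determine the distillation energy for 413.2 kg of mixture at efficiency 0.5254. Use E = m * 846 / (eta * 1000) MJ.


E = m * 846 / (eta * 1000)
= 413.2 * 846 / (0.5254 * 1000)
= 665.3354 MJ

665.3354 MJ


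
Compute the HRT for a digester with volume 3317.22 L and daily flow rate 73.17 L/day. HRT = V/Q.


HRT = V / Q
= 3317.22 / 73.17
= 45.3358 days

45.3358 days


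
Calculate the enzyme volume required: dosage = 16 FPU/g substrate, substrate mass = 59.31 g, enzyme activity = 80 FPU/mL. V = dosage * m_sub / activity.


V = dosage * m_sub / activity
V = 16 * 59.31 / 80
V = 11.8620 mL

11.8620 mL


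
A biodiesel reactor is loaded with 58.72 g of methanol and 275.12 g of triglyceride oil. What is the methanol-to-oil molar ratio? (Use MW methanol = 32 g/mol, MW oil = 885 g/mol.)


Molar ratio = n_MeOH / n_oil = (MeOH/32) / (oil/885) = (MeOH * 885) / (32 * oil)
= (58.72 * 885) / (32 * 275.12)
= 5.9028

5.9028


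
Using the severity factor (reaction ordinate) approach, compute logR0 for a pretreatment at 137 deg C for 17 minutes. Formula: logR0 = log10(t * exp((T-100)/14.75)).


logR0 = log10(t * exp((T - 100) / 14.75))
= log10(17 * exp((137 - 100) / 14.75))
= 2.3199

2.3199


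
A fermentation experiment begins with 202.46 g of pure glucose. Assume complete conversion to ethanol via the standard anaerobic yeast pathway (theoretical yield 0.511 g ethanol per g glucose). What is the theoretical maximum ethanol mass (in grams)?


Theoretical ethanol yield: m_EtOH = 0.511 * m_glucose
m_EtOH = 0.511 * 202.46 = 103.4571 g

103.4571 g


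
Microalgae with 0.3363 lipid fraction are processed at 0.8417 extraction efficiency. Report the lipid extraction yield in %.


Y = lipid_content * extraction_eff * 100
= 0.3363 * 0.8417 * 100
= 28.3064%

28.3064%


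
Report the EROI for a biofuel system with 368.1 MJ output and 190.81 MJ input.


EROI = E_out / E_in
= 368.1 / 190.81
= 1.9291

1.9291


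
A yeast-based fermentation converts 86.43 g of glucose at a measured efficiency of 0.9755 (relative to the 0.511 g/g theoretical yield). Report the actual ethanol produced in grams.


Actual ethanol: m = 0.511 * 86.43 * 0.9755
m = 43.0837 g

43.0837 g


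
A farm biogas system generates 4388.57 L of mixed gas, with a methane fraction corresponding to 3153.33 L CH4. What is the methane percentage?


CH4% = V_CH4 / V_total * 100
= 3153.33 / 4388.57 * 100
= 71.8532%

71.8532%


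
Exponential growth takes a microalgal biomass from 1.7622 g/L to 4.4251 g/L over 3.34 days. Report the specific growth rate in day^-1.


mu = ln(X2/X1) / dt
= ln(4.4251/1.7622) / 3.34
= 0.2757 per day

0.2757 per day


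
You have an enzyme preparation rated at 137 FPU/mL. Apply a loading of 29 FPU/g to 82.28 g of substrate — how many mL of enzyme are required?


V = dosage * m_sub / activity
V = 29 * 82.28 / 137
V = 17.4169 mL

17.4169 mL


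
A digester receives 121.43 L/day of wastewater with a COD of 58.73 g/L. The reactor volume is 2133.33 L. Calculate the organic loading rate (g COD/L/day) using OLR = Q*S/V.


OLR = Q * S / V
= 121.43 * 58.73 / 2133.33
= 3.3429 g/L/day

3.3429 g/L/day


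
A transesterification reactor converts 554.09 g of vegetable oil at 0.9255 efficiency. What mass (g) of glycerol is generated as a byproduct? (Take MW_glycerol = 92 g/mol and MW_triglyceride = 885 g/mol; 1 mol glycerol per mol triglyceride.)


glycerol = oil * conv * (92/885)
= 554.09 * 0.9255 * 92 / 885
= 53.3091 g

53.3091 g


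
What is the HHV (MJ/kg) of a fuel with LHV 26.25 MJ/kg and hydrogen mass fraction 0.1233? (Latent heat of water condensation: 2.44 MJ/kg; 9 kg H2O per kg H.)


HHV = LHV + H_frac * 9 * 2.44
= 26.25 + 0.1233 * 9 * 2.44
= 28.9577 MJ/kg

28.9577 MJ/kg


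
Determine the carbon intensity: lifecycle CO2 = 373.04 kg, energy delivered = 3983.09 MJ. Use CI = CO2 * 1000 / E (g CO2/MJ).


CI = CO2 * 1000 / E
= 373.04 * 1000 / 3983.09
= 93.6559 g CO2/MJ

93.6559 g CO2/MJ


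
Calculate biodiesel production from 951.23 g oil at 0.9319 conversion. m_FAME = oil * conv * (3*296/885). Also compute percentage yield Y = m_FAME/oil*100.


m_FAME = oil * conv * (3 * 296 / 885) = oil * conv * (888/885)
= 951.23 * 0.9319 * 888 / 885
= 889.4562 g
Y = m_FAME / oil * 100 = conv * (888/885) * 100
= 0.9319 * 888 / 885 * 100
= 93.51%

889.4562 g FAME; Y = 93.51%


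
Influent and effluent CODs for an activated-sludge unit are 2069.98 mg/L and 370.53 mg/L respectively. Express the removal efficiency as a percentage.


eta = (COD_in - COD_out) / COD_in * 100
= (2069.98 - 370.53) / 2069.98 * 100
= 82.0998%

82.0998%


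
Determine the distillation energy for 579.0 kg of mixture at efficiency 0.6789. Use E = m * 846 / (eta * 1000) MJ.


E = m * 846 / (eta * 1000)
= 579.0 * 846 / (0.6789 * 1000)
= 721.5113 MJ

721.5113 MJ


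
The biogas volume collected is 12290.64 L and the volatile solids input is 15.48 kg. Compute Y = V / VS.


Y = V / VS
= 12290.64 / 15.48
= 793.9690 L/kg VS

793.9690 L/kg VS


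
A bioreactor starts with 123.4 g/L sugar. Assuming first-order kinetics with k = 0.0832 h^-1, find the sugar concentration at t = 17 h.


S = S0 * exp(-k * t)
S = 123.4 * exp(-0.0832 * 17)
S = 29.9950 g/L

29.9950 g/L


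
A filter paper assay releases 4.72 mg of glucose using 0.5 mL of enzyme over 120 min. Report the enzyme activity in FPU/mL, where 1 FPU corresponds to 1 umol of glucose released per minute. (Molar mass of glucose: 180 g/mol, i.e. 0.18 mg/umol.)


Activity = glucose_mg / (0.18 mg/umol * V_mL * t_min)
= 4.72 / (0.18 * 0.5 * 120)
= 0.4370 FPU/mL

0.4370 FPU/mL


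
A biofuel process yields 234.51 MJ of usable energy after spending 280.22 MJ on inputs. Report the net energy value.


NEV = E_out - E_in
= 234.51 - 280.22
= -45.7100 MJ

-45.7100 MJ


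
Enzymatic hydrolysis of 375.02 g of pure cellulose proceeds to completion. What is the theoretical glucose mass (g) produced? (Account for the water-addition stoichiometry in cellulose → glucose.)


glucose = cellulose * 180/162
= 375.02 * 180/162
= 416.6889 g

416.6889 g


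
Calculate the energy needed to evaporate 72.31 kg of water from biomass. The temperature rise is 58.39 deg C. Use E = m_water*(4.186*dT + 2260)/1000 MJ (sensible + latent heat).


E = m_water * (4.186 * dT + 2260) / 1000
= 72.31 * (4.186 * 58.39 + 2260) / 1000
= 181.0946 MJ

181.0946 MJ


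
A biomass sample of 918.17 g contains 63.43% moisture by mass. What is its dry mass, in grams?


Wd = Ww * (1 - MC/100)
= 918.17 * (1 - 63.43/100)
= 335.7748 g

335.7748 g


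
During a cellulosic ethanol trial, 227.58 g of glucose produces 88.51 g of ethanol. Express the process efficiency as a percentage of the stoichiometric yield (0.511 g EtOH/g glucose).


Fermentation efficiency = (actual / (0.511 * glucose)) * 100
= (88.51 / (0.511 * 227.58)) * 100
= 76.1092%

76.1092%


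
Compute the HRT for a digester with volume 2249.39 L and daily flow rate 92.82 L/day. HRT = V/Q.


HRT = V / Q
= 2249.39 / 92.82
= 24.2339 days

24.2339 days


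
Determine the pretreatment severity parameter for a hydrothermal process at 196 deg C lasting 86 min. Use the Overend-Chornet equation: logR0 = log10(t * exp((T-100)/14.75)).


logR0 = log10(t * exp((T - 100) / 14.75))
= log10(86 * exp((196 - 100) / 14.75))
= 4.7611

4.7611


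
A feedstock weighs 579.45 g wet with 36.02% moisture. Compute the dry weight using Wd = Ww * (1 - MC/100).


Wd = Ww * (1 - MC/100)
= 579.45 * (1 - 36.02/100)
= 370.7321 g

370.7321 g


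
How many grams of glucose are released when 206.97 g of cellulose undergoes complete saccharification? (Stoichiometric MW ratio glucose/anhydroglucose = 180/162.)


glucose = cellulose * 180/162
= 206.97 * 180/162
= 229.9667 g

229.9667 g


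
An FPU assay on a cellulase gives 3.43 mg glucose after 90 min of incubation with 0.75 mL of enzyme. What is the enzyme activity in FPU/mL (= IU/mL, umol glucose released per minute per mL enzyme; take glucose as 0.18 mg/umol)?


Activity = glucose_mg / (0.18 mg/umol * V_mL * t_min)
= 3.43 / (0.18 * 0.75 * 90)
= 0.2823 FPU/mL

0.2823 FPU/mL


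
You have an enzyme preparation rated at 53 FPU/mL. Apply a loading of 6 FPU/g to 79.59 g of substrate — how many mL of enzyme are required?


V = dosage * m_sub / activity
V = 6 * 79.59 / 53
V = 9.0102 mL

9.0102 mL


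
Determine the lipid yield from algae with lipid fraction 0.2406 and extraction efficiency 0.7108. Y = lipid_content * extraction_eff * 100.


Y = lipid_content * extraction_eff * 100
= 0.2406 * 0.7108 * 100
= 17.1018%

17.1018%


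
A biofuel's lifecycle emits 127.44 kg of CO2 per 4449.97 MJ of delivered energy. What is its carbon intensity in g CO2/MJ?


CI = CO2 * 1000 / E
= 127.44 * 1000 / 4449.97
= 28.6384 g CO2/MJ

28.6384 g CO2/MJ


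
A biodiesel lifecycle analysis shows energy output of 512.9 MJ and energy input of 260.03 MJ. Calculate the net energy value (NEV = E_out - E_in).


NEV = E_out - E_in
= 512.9 - 260.03
= 252.8700 MJ

252.8700 MJ


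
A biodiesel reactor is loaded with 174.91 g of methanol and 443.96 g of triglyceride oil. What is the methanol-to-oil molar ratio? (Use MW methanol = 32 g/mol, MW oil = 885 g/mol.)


Molar ratio = n_MeOH / n_oil = (MeOH/32) / (oil/885) = (MeOH * 885) / (32 * oil)
= (174.91 * 885) / (32 * 443.96)
= 10.8959

10.8959


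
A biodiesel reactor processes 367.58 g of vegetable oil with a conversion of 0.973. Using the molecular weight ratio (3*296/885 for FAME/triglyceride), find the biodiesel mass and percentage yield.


m_FAME = oil * conv * (3 * 296 / 885) = oil * conv * (888/885)
= 367.58 * 0.973 * 888 / 885
= 358.8677 g
Y = m_FAME / oil * 100 = conv * (888/885) * 100
= 0.973 * 888 / 885 * 100
= 97.63%

358.8677 g FAME; Y = 97.63%


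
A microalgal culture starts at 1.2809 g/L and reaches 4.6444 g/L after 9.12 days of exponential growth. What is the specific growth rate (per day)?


mu = ln(X2/X1) / dt
= ln(4.6444/1.2809) / 9.12
= 0.1412 per day

0.1412 per day


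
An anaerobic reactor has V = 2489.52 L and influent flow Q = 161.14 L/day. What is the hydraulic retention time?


HRT = V / Q
= 2489.52 / 161.14
= 15.4494 days

15.4494 days


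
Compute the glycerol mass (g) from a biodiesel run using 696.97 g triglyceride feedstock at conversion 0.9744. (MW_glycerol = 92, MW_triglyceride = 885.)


glycerol = oil * conv * (92/885)
= 696.97 * 0.9744 * 92 / 885
= 70.5986 g

70.5986 g


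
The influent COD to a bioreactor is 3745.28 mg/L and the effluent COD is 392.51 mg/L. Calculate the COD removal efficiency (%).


eta = (COD_in - COD_out) / COD_in * 100
= (3745.28 - 392.51) / 3745.28 * 100
= 89.5199%

89.5199%


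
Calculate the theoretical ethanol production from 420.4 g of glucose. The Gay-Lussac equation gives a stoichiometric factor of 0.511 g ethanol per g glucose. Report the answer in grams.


Theoretical ethanol yield: m_EtOH = 0.511 * m_glucose
m_EtOH = 0.511 * 420.4 = 214.8244 g

214.8244 g


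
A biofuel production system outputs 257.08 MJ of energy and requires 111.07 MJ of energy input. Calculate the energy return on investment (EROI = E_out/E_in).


EROI = E_out / E_in
= 257.08 / 111.07
= 2.3146

2.3146


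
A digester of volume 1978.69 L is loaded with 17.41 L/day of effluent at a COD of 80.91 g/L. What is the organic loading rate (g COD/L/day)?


OLR = Q * S / V
= 17.41 * 80.91 / 1978.69
= 0.7119 g/L/day

0.7119 g/L/day


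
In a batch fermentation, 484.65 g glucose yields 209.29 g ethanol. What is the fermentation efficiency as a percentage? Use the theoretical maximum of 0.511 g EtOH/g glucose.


Fermentation efficiency = (actual / (0.511 * glucose)) * 100
= (209.29 / (0.511 * 484.65)) * 100
= 84.5083%

84.5083%


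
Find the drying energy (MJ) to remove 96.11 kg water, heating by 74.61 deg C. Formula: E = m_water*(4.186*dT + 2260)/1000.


E = m_water * (4.186 * dT + 2260) / 1000
= 96.11 * (4.186 * 74.61 + 2260) / 1000
= 247.2254 MJ

247.2254 MJ


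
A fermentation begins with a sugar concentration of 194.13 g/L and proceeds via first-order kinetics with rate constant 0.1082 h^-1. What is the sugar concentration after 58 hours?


S = S0 * exp(-k * t)
S = 194.13 * exp(-0.1082 * 58)
S = 0.3653 g/L

0.3653 g/L


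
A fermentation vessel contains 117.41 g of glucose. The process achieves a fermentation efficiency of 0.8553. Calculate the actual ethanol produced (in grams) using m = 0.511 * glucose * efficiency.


Actual ethanol: m = 0.511 * 117.41 * 0.8553
m = 51.3150 g

51.3150 g


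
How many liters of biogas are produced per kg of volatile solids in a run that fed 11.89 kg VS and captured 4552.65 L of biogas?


Y = V / VS
= 4552.65 / 11.89
= 382.8974 L/kg VS

382.8974 L/kg VS


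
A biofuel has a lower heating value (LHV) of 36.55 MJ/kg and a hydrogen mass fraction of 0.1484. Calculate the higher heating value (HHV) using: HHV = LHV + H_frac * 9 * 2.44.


HHV = LHV + H_frac * 9 * 2.44
= 36.55 + 0.1484 * 9 * 2.44
= 39.8089 MJ/kg

39.8089 MJ/kg


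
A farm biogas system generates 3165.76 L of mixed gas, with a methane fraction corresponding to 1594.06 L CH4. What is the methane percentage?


CH4% = V_CH4 / V_total * 100
= 1594.06 / 3165.76 * 100
= 50.3532%

50.3532%


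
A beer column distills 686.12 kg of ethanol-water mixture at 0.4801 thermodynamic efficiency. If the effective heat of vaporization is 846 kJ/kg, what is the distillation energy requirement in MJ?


E = m * 846 / (eta * 1000)
= 686.12 * 846 / (0.4801 * 1000)
= 1209.0346 MJ

1209.0346 MJ


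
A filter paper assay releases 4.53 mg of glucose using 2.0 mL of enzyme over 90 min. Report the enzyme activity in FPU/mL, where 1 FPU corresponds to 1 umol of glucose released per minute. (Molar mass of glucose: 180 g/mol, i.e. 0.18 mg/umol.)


Activity = glucose_mg / (0.18 mg/umol * V_mL * t_min)
= 4.53 / (0.18 * 2.0 * 90)
= 0.1398 FPU/mL

0.1398 FPU/mL


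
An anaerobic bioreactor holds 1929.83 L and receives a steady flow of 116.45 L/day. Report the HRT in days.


HRT = V / Q
= 1929.83 / 116.45
= 16.5722 days

16.5722 days


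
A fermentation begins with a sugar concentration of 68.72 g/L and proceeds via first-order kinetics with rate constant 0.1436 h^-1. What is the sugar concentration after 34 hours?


S = S0 * exp(-k * t)
S = 68.72 * exp(-0.1436 * 34)
S = 0.5208 g/L

0.5208 g/L


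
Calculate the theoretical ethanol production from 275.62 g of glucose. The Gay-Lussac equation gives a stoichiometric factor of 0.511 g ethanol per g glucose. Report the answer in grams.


Theoretical ethanol yield: m_EtOH = 0.511 * m_glucose
m_EtOH = 0.511 * 275.62 = 140.8418 g

140.8418 g


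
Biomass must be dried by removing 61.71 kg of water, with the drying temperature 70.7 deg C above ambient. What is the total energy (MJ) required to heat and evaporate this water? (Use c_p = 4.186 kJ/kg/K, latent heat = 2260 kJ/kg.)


E = m_water * (4.186 * dT + 2260) / 1000
= 61.71 * (4.186 * 70.7 + 2260) / 1000
= 157.7277 MJ

157.7277 MJ


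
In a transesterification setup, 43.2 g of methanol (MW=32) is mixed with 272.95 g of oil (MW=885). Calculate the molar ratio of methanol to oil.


Molar ratio = n_MeOH / n_oil = (MeOH/32) / (oil/885) = (MeOH * 885) / (32 * oil)
= (43.2 * 885) / (32 * 272.95)
= 4.3772

4.3772


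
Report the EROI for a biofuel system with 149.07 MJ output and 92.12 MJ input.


EROI = E_out / E_in
= 149.07 / 92.12
= 1.6182

1.6182


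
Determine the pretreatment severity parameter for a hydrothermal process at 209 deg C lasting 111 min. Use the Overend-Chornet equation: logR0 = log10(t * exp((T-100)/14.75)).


logR0 = log10(t * exp((T - 100) / 14.75))
= log10(111 * exp((209 - 100) / 14.75))
= 5.2547

5.2547


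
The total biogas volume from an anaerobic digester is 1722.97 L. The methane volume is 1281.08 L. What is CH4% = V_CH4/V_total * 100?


CH4% = V_CH4 / V_total * 100
= 1281.08 / 1722.97 * 100
= 74.3530%

74.3530%


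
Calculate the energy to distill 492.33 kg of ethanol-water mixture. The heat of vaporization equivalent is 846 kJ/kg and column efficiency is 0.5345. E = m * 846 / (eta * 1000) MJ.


E = m * 846 / (eta * 1000)
= 492.33 * 846 / (0.5345 * 1000)
= 779.2538 MJ

779.2538 MJ


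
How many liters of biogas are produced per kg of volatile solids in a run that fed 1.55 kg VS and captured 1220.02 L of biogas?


Y = V / VS
= 1220.02 / 1.55
= 787.1097 L/kg VS

787.1097 L/kg VS


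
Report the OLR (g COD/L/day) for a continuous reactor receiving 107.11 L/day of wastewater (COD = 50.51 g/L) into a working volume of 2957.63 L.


OLR = Q * S / V
= 107.11 * 50.51 / 2957.63
= 1.8292 g/L/day

1.8292 g/L/day


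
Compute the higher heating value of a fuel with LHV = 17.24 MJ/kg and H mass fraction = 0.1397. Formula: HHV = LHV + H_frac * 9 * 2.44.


HHV = LHV + H_frac * 9 * 2.44
= 17.24 + 0.1397 * 9 * 2.44
= 20.3078 MJ/kg

20.3078 MJ/kg


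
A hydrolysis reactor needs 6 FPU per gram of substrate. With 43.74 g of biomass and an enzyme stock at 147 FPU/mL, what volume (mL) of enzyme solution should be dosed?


V = dosage * m_sub / activity
V = 6 * 43.74 / 147
V = 1.7853 mL

1.7853 mL


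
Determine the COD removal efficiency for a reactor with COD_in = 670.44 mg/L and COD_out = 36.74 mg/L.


eta = (COD_in - COD_out) / COD_in * 100
= (670.44 - 36.74) / 670.44 * 100
= 94.5200%

94.5200%


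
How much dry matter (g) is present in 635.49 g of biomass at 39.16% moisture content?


Wd = Ww * (1 - MC/100)
= 635.49 * (1 - 39.16/100)
= 386.6321 g

386.6321 g


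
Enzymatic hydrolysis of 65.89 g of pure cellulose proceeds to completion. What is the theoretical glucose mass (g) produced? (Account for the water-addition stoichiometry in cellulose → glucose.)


glucose = cellulose * 180/162
= 65.89 * 180/162
= 73.2111 g

73.2111 g


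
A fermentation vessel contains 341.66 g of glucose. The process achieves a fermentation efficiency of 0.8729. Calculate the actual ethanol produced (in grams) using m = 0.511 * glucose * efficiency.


Actual ethanol: m = 0.511 * 341.66 * 0.8729
m = 152.3981 g

152.3981 g


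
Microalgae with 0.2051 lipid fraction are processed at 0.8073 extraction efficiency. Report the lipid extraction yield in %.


Y = lipid_content * extraction_eff * 100
= 0.2051 * 0.8073 * 100
= 16.5577%

16.5577%


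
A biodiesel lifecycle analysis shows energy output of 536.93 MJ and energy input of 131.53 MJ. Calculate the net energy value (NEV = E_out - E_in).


NEV = E_out - E_in
= 536.93 - 131.53
= 405.4000 MJ

405.4000 MJ


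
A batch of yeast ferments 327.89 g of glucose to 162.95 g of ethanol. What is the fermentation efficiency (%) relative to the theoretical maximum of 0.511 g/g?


Fermentation efficiency = (actual / (0.511 * glucose)) * 100
= (162.95 / (0.511 * 327.89)) * 100
= 97.2535%

97.2535%


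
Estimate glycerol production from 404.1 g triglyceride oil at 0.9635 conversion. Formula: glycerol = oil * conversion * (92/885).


glycerol = oil * conv * (92/885)
= 404.1 * 0.9635 * 92 / 885
= 40.4748 g

40.4748 g


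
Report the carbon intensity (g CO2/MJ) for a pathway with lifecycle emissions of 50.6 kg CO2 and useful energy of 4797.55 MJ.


CI = CO2 * 1000 / E
= 50.6 * 1000 / 4797.55
= 10.5471 g CO2/MJ

10.5471 g CO2/MJ


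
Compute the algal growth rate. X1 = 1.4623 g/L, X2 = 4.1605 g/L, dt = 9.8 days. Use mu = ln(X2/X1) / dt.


mu = ln(X2/X1) / dt
= ln(4.1605/1.4623) / 9.8
= 0.1067 per day

0.1067 per day


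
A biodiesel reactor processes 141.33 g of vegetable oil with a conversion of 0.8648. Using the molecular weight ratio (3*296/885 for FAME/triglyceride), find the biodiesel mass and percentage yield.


m_FAME = oil * conv * (3 * 296 / 885) = oil * conv * (888/885)
= 141.33 * 0.8648 * 888 / 885
= 122.6365 g
Y = m_FAME / oil * 100 = conv * (888/885) * 100
= 0.8648 * 888 / 885 * 100
= 86.77%

122.6365 g FAME; Y = 86.77%


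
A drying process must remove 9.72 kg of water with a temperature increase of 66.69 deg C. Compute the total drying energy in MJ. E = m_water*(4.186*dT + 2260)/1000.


E = m_water * (4.186 * dT + 2260) / 1000
= 9.72 * (4.186 * 66.69 + 2260) / 1000
= 24.6807 MJ

24.6807 MJ
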